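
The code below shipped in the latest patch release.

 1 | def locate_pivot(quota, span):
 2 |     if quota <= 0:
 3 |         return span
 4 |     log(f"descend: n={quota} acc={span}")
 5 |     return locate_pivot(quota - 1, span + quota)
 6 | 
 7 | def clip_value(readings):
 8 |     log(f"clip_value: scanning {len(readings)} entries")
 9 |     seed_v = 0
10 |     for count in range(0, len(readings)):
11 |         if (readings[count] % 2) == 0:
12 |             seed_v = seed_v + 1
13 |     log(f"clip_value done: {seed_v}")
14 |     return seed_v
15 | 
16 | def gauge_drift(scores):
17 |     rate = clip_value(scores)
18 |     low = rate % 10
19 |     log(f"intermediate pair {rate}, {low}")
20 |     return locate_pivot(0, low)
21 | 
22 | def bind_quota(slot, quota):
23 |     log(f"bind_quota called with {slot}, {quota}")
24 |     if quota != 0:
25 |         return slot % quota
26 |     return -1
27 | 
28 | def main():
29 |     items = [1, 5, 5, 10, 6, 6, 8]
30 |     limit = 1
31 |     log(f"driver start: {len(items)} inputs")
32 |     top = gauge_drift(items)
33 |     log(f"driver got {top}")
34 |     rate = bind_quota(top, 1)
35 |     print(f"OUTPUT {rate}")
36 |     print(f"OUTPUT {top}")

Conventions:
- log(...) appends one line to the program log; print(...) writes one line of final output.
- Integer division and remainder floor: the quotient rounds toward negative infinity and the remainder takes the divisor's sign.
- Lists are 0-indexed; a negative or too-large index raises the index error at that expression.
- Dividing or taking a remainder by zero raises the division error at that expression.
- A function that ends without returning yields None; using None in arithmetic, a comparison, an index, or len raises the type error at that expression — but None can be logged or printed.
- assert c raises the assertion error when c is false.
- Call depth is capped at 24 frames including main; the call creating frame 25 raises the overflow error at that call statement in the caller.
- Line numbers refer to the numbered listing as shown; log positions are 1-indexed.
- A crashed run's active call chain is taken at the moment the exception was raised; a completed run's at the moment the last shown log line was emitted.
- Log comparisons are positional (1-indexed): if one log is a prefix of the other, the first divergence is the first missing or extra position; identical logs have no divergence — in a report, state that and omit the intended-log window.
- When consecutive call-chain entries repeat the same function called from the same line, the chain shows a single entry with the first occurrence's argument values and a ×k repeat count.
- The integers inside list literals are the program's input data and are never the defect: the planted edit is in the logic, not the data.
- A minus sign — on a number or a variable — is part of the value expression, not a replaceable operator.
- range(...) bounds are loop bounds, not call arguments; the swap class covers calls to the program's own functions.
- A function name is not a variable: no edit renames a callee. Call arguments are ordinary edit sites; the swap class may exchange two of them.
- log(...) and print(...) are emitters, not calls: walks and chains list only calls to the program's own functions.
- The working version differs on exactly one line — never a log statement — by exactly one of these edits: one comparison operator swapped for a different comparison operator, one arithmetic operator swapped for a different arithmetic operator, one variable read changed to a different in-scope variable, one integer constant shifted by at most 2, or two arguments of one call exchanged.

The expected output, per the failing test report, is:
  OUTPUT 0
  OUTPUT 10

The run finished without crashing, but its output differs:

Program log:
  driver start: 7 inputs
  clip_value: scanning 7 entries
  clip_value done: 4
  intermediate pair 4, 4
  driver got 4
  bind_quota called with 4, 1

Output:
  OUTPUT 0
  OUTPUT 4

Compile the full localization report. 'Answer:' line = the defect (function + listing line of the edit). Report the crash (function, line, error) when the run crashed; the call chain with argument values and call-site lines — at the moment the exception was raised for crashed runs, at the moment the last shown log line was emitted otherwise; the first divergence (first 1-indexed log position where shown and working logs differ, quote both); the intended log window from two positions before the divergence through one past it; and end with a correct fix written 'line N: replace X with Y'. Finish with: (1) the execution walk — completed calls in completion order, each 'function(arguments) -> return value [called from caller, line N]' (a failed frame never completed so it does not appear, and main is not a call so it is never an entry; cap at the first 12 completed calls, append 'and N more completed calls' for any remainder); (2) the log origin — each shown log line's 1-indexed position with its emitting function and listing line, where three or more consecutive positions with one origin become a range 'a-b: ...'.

Answer: the defect is in gauge_drift at line 20.
Key fact: The log first diverges at position 5: the faulty run prints 'driver got 4' where the working version prints 'descend: n=4 acc=0'.
Call chain: main -> bind_quota(4, 1) (called at line 34).
First divergence: position 5 — shown 'driver got 4', intended 'descend: n=4 acc=0'.
Intended log window:
  3: clip_value done: 4
  4: intermediate pair 4, 4
  5: descend: n=4 acc=0
  6: descend: n=3 acc=4
Execution walk:
  clip_value([1, 5, 5, 10, 6, 6, 8]) -> 4  [called from gauge_drift, line 17]
  locate_pivot(0, 4) -> 4  [called from gauge_drift, line 20]
  gauge_drift([1, 5, 5, 10, 6, 6, 8]) -> 4  [called from main, line 32]
  bind_quota(4, 1) -> 0  [called from main, line 34]
Log origin:
  1 — main, line 31
  2 — clip_value, line 8
  3 — clip_value, line 13
  4 — gauge_drift, line 19
  5 — main, line 33
  6 — bind_quota, line 23
A correct fix: line 20: replace `locate_pivot(0, low)` with `locate_pivot(low, 0)`.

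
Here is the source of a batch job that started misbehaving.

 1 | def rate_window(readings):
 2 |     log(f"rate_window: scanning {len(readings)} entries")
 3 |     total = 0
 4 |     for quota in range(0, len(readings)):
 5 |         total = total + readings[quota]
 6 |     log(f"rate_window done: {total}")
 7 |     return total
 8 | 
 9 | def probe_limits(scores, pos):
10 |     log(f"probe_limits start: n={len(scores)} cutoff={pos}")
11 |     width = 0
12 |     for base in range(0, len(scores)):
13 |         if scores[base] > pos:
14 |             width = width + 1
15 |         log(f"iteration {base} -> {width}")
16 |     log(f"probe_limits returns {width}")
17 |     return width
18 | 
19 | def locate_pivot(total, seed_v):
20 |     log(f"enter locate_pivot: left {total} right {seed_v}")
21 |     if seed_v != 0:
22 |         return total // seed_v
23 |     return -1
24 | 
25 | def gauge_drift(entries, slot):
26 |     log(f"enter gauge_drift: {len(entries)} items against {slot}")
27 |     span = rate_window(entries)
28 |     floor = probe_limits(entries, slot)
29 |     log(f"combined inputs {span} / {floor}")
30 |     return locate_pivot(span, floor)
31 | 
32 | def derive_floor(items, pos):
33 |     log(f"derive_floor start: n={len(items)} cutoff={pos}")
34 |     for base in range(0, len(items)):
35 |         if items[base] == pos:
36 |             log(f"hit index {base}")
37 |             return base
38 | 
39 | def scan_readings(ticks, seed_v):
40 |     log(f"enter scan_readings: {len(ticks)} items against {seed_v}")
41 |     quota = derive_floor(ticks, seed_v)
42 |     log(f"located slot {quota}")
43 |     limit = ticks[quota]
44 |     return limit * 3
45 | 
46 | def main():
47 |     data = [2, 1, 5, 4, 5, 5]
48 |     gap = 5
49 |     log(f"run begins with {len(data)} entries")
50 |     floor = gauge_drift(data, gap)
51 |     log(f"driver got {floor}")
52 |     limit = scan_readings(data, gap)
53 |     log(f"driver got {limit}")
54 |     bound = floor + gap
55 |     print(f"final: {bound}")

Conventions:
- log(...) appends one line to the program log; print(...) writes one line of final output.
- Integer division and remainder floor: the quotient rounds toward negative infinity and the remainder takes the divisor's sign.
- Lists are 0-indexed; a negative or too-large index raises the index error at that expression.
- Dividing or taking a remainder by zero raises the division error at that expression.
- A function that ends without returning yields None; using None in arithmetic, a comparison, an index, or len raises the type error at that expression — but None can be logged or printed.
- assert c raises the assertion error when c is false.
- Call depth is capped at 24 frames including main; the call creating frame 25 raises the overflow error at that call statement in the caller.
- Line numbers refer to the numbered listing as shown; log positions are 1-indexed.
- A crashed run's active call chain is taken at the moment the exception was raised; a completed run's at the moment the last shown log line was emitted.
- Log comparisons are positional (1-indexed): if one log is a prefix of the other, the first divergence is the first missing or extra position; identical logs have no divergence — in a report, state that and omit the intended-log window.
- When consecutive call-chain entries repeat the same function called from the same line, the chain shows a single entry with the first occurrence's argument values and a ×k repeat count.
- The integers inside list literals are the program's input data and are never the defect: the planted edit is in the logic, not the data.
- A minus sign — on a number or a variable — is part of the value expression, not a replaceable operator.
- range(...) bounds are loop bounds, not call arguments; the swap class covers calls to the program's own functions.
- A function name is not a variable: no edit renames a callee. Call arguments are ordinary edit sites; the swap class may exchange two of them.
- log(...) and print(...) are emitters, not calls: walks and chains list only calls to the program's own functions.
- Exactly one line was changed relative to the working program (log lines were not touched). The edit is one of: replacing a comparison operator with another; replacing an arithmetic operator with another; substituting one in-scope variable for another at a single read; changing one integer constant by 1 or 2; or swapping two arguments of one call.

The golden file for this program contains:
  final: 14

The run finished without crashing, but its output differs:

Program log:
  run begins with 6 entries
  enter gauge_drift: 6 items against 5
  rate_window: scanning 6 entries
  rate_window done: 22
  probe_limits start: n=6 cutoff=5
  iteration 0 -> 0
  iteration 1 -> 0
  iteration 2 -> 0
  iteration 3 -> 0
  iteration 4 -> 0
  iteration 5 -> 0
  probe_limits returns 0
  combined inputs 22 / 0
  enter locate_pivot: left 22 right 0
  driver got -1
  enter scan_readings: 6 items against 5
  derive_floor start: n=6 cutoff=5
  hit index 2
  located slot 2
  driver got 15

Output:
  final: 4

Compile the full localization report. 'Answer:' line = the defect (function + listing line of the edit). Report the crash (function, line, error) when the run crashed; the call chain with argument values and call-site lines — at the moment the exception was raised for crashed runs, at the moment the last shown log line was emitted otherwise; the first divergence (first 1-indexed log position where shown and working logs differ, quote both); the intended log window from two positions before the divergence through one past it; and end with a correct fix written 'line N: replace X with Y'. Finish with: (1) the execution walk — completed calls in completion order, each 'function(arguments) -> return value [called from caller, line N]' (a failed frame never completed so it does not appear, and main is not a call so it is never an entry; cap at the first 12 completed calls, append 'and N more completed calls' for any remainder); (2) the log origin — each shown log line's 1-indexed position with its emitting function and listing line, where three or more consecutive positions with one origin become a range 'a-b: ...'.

Answer: the defect is in main at line 54.
Key fact: No log line changed; the fault shows up purely in the output.
Call chain: main.
First divergence: none; the two logs match at every position.
Execution walk:
  rate_window([2, 1, 5, 4, 5, 5]) -> 22  [called from gauge_drift, line 27]
  probe_limits([2, 1, 5, 4, 5, 5], 5) -> 0  [called from gauge_drift, line 28]
  locate_pivot(22, 0) -> -1  [called from gauge_drift, line 30]
  gauge_drift([2, 1, 5, 4, 5, 5], 5) -> -1  [called from main, line 50]
  derive_floor([2, 1, 5, 4, 5, 5], 5) -> 2  [called from scan_readings, line 41]
  scan_readings([2, 1, 5, 4, 5, 5], 5) -> 15  [called from main, line 52]
Log line origins:
  1: from main, line 49
  2: from gauge_drift, line 26
  3: from rate_window, line 2
  4: from rate_window, line 6
  5: from probe_limits, line 10
  6-11: from probe_limits, line 15
  12: from probe_limits, line 16
  13: from gauge_drift, line 29
  14: from locate_pivot, line 20
  15: from main, line 51
  16: from scan_readings, line 40
  17: from derive_floor, line 33
  18: from derive_floor, line 36
  19: from scan_readings, line 42
  20: from main, line 53
A correct fix: line 54: replace `gap` with `limit`.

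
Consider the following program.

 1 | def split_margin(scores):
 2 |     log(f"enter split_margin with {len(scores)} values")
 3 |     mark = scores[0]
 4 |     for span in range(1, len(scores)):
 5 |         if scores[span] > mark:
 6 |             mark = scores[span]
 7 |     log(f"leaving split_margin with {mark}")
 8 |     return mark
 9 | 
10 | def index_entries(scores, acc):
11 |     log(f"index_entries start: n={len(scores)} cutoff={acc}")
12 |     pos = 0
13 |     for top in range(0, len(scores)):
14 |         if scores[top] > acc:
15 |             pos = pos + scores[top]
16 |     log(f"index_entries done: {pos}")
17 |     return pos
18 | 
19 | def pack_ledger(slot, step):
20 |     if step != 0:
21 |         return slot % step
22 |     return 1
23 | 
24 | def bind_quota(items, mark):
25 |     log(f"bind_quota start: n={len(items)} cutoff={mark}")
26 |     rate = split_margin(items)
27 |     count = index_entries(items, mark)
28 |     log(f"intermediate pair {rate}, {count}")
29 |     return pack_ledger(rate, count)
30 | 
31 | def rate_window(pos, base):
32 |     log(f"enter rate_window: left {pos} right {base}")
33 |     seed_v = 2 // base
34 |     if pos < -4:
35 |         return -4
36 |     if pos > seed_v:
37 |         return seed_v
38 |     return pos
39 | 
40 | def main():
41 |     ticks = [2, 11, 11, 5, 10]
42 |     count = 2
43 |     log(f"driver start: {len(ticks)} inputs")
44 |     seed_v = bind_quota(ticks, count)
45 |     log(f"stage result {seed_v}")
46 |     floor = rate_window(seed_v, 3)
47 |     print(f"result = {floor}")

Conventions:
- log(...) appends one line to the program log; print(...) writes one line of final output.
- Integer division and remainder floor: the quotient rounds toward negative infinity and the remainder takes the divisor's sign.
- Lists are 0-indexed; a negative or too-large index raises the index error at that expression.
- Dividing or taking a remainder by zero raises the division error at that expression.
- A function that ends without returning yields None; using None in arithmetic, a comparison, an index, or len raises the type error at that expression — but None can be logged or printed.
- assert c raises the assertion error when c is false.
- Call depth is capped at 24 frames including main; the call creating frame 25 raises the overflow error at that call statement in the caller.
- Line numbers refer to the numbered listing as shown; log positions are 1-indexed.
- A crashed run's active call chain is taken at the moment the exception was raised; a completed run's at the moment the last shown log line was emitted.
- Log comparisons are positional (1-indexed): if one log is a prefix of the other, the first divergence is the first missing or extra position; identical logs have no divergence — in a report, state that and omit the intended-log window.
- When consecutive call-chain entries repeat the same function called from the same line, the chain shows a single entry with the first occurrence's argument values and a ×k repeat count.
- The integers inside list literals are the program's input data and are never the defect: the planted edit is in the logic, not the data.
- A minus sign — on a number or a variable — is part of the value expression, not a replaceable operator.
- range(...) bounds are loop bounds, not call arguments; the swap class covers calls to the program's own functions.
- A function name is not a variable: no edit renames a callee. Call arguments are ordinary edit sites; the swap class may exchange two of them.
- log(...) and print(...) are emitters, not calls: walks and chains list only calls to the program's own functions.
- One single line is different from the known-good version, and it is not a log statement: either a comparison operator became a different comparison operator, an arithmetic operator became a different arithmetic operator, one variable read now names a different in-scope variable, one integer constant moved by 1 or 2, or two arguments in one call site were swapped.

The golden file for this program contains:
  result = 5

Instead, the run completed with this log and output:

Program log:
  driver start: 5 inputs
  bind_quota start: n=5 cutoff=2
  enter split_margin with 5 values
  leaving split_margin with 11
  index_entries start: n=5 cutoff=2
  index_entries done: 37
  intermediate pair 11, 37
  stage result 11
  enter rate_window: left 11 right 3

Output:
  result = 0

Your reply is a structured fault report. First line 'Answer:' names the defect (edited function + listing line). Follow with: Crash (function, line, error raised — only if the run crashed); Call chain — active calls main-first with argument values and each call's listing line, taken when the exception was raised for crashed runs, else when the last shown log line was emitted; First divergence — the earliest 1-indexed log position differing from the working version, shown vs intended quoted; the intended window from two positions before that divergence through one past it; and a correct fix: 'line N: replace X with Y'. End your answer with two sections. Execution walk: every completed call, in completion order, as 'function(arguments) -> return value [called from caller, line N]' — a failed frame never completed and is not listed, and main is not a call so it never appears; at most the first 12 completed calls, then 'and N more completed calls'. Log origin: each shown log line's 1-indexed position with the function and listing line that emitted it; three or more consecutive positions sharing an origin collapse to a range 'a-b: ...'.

Answer: the defect is in rate_window at line 33.
Core observation: The two runs log identically and part ways only at the printed values.
Call chain: main -> rate_window(11, 3) (called at line 46).
First divergence: none — the logs agree in full.
Execution walk:
  split_margin([2, 11, 11, 5, 10]) -> 11  [called from bind_quota, line 26]
  index_entries([2, 11, 11, 5, 10], 2) -> 37  [called from bind_quota, line 27]
  pack_ledger(11, 37) -> 11  [called from bind_quota, line 29]
  bind_quota([2, 11, 11, 5, 10], 2) -> 11  [called from main, line 44]
  rate_window(11, 3) -> 0  [called from main, line 46]
Log origin:
  1: logged in main at line 43
  2: logged in bind_quota at line 25
  3: logged in split_margin at line 2
  4: logged in split_margin at line 7
  5: logged in index_entries at line 11
  6: logged in index_entries at line 16
  7: logged in bind_quota at line 28
  8: logged in main at line 45
  9: logged in rate_window at line 32
A correct fix: line 33: replace `//` with `+`.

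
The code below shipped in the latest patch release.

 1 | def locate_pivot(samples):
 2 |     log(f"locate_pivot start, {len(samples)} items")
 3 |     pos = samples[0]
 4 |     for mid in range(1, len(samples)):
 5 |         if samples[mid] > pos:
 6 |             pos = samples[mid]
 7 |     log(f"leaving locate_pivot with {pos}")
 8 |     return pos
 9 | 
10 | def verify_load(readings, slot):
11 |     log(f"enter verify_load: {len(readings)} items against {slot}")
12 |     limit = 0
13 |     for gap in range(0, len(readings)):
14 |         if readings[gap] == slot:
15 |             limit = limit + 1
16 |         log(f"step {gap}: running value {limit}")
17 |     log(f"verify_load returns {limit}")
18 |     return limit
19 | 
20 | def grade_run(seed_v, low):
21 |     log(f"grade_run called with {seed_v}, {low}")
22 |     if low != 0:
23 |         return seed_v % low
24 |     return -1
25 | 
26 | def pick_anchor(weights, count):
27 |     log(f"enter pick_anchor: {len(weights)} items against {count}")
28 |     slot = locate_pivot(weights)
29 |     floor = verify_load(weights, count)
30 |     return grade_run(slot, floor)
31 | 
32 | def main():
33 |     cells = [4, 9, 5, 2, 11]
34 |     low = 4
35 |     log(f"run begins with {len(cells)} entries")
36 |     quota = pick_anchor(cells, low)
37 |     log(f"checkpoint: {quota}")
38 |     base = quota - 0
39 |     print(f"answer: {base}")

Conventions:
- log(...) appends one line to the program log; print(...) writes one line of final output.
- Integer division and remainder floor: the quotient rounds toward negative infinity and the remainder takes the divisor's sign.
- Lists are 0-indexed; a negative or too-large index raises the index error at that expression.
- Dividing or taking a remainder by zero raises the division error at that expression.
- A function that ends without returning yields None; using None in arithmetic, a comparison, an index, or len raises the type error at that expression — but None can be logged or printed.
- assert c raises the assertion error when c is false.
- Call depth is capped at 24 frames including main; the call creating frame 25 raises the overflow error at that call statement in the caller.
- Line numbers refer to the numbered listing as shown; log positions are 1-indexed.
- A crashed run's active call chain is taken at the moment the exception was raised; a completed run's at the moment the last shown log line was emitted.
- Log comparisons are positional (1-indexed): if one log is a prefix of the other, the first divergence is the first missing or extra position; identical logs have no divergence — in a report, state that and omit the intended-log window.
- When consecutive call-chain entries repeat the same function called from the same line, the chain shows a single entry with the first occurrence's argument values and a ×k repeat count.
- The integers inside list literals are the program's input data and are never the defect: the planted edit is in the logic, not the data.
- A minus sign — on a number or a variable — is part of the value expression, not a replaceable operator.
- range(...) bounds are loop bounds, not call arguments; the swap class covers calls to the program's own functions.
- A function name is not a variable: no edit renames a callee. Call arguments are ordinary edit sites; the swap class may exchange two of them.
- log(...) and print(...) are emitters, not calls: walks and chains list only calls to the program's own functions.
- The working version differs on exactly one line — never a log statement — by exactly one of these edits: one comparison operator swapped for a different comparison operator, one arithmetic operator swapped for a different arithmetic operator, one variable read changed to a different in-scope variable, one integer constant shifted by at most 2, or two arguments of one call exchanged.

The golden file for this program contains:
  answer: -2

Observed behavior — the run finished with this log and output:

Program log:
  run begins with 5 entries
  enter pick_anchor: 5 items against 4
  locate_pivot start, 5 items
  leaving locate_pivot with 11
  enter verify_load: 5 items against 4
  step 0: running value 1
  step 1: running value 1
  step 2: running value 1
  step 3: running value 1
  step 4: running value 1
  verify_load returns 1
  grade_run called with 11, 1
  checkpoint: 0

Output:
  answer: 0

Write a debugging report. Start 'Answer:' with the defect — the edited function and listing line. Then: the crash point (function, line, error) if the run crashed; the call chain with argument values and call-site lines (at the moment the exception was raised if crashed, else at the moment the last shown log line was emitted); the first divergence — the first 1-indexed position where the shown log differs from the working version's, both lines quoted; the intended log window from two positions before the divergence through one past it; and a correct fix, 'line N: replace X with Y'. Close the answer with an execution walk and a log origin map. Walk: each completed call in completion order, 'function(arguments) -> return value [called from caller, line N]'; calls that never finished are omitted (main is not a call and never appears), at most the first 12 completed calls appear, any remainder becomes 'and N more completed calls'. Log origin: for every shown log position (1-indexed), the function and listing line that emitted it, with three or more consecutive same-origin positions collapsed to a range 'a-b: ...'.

Answer: the defect is in main at line 38.
The tell: Nothing in the log betrays the bug — only the output does.
Call chain: main.
First divergence: none — the logs agree in full.
Execution walk:
  locate_pivot([4, 9, 5, 2, 11]) -> 11  [called from pick_anchor, line 28]
  verify_load([4, 9, 5, 2, 11], 4) -> 1  [called from pick_anchor, line 29]
  grade_run(11, 1) -> 0  [called from pick_anchor, line 30]
  pick_anchor([4, 9, 5, 2, 11], 4) -> 0  [called from main, line 36]
Log origin:
  1: logged in main at line 35
  2: logged in pick_anchor at line 27
  3: logged in locate_pivot at line 2
  4: logged in locate_pivot at line 7
  5: logged in verify_load at line 11
  6-10: logged in verify_load at line 16
  11: logged in verify_load at line 17
  12: logged in grade_run at line 21
  13: logged in main at line 37
A correct fix: line 38: replace `0` with `2`.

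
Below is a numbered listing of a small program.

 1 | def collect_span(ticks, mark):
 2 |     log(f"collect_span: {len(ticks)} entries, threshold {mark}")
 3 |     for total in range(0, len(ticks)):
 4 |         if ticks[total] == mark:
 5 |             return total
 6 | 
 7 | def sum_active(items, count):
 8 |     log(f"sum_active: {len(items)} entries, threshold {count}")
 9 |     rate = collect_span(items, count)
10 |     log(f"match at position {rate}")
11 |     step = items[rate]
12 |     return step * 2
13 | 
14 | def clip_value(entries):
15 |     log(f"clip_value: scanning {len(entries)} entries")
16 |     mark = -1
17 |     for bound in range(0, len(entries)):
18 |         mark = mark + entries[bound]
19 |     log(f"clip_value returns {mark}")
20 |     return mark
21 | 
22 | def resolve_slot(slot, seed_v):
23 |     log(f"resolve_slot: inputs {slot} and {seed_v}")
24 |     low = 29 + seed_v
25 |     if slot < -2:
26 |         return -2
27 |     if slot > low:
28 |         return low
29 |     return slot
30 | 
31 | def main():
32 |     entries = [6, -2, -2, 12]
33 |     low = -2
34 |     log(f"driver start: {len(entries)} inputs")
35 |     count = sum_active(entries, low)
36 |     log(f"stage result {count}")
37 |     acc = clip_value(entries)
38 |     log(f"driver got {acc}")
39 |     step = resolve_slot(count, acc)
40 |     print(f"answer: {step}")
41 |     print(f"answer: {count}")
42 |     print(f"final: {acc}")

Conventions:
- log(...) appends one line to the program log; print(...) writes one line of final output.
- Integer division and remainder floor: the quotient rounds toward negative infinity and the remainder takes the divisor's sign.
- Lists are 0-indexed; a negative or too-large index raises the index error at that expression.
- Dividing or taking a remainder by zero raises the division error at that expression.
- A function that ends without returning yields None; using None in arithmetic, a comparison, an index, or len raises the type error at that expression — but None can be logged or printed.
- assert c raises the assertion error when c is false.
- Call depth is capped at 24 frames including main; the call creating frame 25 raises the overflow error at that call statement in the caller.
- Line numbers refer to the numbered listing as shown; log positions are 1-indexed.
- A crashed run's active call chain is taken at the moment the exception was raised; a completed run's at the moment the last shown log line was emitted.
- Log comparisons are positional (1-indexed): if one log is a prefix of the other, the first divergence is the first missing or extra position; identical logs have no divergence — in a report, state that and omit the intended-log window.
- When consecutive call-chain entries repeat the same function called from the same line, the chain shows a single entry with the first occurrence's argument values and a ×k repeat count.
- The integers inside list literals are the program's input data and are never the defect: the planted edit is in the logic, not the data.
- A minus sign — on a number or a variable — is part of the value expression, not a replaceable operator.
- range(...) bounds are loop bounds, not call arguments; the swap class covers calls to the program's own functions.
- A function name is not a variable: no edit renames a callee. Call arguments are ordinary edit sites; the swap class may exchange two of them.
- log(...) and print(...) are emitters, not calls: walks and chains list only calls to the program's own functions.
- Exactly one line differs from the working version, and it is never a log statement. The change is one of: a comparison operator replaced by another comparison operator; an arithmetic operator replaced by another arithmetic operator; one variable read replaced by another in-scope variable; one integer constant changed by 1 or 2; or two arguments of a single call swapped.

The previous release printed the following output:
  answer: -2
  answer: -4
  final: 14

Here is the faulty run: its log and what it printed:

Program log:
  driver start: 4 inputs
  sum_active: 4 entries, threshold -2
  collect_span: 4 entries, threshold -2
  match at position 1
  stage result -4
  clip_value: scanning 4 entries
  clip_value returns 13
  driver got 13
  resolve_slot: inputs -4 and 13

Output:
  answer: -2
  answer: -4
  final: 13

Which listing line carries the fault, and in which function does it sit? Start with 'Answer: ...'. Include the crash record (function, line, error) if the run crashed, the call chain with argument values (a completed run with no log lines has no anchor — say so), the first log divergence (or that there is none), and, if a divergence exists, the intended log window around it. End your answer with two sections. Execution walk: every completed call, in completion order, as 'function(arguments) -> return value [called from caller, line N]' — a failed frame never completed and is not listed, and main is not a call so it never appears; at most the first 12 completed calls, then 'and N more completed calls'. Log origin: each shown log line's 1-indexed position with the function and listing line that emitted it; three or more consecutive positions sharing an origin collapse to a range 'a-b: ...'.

Answer: the defect is in clip_value at line 16.
Key fact: The log first diverges at position 7: the faulty run prints 'clip_value returns 13' where the working version prints 'clip_value returns 14'.
Call chain: main -> resolve_slot(-4, 13) (called at line 39).
First divergence: position 7; shown 'clip_value returns 13' vs intended 'clip_value returns 14'.
Intended log window:
  5: stage result -4
  6: clip_value: scanning 4 entries
  7: clip_value returns 14
  8: driver got 14
Execution walk:
  collect_span([6, -2, -2, 12], -2) -> 1  [called from sum_active, line 9]
  sum_active([6, -2, -2, 12], -2) -> -4  [called from main, line 35]
  clip_value([6, -2, -2, 12]) -> 13  [called from main, line 37]
  resolve_slot(-4, 13) -> -2  [called from main, line 39]
Log origin:
  1 — main, line 34
  2 — sum_active, line 8
  3 — collect_span, line 2
  4 — sum_active, line 10
  5 — main, line 36
  6 — clip_value, line 15
  7 — clip_value, line 19
  8 — main, line 38
  9 — resolve_slot, line 23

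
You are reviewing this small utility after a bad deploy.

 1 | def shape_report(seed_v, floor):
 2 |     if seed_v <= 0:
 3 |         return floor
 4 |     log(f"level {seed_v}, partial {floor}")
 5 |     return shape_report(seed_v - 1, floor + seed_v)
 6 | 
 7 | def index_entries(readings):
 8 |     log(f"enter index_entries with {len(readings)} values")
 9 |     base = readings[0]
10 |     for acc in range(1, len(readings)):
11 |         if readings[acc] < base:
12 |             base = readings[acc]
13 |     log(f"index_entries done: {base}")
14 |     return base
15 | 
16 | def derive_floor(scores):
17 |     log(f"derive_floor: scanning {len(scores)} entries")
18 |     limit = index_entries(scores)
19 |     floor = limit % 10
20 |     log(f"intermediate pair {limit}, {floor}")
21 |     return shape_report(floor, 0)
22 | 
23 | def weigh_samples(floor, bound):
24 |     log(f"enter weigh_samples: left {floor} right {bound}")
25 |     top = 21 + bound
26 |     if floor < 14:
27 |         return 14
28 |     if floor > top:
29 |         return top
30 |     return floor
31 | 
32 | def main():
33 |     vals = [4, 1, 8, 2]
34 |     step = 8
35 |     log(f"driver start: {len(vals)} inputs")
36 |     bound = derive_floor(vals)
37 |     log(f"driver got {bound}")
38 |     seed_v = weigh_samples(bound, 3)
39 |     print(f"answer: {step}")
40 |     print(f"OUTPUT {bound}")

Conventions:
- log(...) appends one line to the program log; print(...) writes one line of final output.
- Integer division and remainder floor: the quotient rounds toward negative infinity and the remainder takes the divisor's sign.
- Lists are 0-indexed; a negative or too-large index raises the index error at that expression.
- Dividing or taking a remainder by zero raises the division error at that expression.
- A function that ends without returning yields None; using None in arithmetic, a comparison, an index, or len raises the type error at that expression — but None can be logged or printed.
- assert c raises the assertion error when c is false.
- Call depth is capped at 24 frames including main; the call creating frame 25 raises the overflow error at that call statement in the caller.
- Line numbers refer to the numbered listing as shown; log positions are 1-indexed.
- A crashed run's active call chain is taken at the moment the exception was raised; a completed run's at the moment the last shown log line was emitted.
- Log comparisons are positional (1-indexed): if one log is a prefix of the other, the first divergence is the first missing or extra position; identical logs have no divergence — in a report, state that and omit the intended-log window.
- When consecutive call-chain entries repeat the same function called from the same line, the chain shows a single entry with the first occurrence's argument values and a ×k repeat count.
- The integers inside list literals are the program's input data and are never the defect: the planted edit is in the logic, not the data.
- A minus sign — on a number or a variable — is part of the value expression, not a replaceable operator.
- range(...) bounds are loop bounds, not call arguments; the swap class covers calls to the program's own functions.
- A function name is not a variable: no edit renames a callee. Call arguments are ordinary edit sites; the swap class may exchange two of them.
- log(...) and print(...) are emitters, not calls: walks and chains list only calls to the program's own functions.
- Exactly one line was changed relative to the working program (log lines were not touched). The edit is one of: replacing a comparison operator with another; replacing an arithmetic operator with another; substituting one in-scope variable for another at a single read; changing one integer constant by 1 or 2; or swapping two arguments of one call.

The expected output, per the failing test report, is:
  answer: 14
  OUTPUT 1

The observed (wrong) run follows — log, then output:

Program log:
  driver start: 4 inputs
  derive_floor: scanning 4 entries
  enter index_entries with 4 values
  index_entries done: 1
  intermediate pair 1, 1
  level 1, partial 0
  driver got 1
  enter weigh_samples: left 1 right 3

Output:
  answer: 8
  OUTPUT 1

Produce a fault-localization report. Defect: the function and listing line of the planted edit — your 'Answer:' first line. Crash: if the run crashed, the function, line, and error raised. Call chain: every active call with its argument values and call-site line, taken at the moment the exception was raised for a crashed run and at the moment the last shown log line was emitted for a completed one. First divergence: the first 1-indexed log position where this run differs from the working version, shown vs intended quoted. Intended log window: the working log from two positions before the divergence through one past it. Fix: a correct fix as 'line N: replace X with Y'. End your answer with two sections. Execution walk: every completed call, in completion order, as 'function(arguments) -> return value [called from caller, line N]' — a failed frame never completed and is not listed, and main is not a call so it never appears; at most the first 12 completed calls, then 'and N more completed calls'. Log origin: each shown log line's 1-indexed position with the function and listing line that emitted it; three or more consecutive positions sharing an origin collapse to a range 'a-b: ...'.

Answer: the defect is in main at line 39.
Key observation: The two runs log identically and part ways only at the printed values.
Call chain: main -> weigh_samples(1, 3) (called at line 38).
First divergence: none; the two logs match at every position.
Execution walk:
  index_entries([4, 1, 8, 2]) -> 1  [called from derive_floor, line 18]
  shape_report(0, 1) -> 1  [called from shape_report, line 5]
  shape_report(1, 0) -> 1  [called from derive_floor, line 21]
  derive_floor([4, 1, 8, 2]) -> 1  [called from main, line 36]
  weigh_samples(1, 3) -> 14  [called from main, line 38]
Log origins:
  1: logged in main at line 35
  2: logged in derive_floor at line 17
  3: logged in index_entries at line 8
  4: logged in index_entries at line 13
  5: logged in derive_floor at line 20
  6: logged in shape_report at line 4
  7: logged in main at line 37
  8: logged in weigh_samples at line 24
A correct fix: line 39: replace `step` with `seed_v`.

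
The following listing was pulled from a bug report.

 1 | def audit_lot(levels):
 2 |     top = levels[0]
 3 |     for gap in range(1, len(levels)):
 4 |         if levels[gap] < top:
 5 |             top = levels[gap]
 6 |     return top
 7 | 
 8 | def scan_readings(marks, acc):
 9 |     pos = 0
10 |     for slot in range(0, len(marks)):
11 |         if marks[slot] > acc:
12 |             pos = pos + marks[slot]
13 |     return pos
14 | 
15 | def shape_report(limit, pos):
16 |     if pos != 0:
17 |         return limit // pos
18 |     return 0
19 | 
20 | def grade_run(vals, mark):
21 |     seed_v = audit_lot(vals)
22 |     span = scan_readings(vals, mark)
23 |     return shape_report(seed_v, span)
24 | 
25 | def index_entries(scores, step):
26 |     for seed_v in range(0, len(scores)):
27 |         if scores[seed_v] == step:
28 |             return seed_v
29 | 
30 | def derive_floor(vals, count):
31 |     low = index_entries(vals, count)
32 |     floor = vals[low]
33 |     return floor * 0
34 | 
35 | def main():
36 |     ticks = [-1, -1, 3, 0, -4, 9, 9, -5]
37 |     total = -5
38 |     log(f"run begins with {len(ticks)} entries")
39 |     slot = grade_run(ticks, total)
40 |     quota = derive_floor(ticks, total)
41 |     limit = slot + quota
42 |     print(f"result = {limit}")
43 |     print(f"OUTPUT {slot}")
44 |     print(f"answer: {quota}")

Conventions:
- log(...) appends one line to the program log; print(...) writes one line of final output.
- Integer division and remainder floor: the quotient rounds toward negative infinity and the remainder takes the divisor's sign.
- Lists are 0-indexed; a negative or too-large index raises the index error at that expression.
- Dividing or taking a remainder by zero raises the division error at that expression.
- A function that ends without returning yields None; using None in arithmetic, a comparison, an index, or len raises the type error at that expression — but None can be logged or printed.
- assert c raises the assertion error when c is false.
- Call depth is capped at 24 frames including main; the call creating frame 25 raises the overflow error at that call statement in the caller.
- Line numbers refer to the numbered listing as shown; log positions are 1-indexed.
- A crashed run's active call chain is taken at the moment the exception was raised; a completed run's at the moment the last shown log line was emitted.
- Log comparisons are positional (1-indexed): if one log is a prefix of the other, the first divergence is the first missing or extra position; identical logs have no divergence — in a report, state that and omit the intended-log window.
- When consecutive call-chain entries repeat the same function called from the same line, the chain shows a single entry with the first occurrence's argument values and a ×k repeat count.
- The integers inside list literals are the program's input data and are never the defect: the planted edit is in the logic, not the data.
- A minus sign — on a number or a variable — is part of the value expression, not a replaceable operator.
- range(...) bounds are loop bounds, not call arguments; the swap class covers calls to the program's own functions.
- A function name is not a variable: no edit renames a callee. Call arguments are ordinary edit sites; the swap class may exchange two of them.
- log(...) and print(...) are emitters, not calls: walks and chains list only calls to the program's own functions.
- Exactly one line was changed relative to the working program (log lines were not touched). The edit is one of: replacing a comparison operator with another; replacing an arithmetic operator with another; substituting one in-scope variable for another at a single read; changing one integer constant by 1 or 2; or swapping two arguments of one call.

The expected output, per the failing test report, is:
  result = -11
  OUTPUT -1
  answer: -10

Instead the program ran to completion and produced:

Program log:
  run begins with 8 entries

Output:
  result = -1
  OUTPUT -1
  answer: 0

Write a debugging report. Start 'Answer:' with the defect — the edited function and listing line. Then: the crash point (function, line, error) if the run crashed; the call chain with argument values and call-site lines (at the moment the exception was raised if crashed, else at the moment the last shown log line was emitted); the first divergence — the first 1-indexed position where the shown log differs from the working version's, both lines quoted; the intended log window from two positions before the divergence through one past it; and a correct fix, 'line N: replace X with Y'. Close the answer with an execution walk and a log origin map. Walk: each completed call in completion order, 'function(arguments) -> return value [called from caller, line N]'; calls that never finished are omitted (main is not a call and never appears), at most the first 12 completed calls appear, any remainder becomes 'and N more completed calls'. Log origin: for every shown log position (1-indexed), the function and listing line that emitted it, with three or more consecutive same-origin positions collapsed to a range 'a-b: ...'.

Answer: the defect is in derive_floor at line 33.
Key fact: Every logged value matches the working version; the printed result is what differs.
Call chain: main.
First divergence: there is none — every log position agrees.
Execution walk:
  audit_lot([-1, -1, 3, 0, -4, 9, 9, -5]) -> -5  [called from grade_run, line 21]
  scan_readings([-1, -1, 3, 0, -4, 9, 9, -5], -5) -> 15  [called from grade_run, line 22]
  shape_report(-5, 15) -> -1  [called from grade_run, line 23]
  grade_run([-1, -1, 3, 0, -4, 9, 9, -5], -5) -> -1  [called from main, line 39]
  index_entries([-1, -1, 3, 0, -4, 9, 9, -5], -5) -> 7  [called from derive_floor, line 31]
  derive_floor([-1, -1, 3, 0, -4, 9, 9, -5], -5) -> 0  [called from main, line 40]
Log line origins:
  1: logged in main at line 38
A correct fix: line 33: replace `0` with `2`.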